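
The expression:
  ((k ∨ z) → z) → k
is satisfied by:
  {k: True}


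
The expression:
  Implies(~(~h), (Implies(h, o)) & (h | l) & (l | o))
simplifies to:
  o | ~h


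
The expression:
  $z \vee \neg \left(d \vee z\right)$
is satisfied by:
  {z: True, d: False}
  {d: False, z: False}
  {d: True, z: True}


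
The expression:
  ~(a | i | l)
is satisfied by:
  {i: False, l: False, a: False}


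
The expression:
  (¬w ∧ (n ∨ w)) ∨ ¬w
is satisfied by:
  {w: False}


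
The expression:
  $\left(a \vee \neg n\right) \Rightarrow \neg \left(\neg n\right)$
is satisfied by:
  {n: True}


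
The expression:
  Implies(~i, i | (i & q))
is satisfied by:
  {i: True}


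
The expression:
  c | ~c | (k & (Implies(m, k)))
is always true.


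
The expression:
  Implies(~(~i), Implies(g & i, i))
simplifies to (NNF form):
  True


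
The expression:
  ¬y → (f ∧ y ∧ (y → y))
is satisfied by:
  {y: True}


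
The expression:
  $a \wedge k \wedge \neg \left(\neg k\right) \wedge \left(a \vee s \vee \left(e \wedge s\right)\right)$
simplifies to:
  $a \wedge k$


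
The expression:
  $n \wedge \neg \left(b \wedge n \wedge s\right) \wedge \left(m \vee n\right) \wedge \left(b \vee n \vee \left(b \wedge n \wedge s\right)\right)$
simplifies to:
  $n \wedge \left(\neg b \vee \neg s\right)$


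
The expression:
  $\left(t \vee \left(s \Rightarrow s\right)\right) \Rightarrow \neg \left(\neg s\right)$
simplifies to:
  $s$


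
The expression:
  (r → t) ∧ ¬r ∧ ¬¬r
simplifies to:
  False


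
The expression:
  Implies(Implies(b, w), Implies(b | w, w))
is always true.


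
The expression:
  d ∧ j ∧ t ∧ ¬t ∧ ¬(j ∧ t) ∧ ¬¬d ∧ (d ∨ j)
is never true.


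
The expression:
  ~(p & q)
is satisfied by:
  {p: False, q: False}
  {q: True, p: False}
  {p: True, q: False}


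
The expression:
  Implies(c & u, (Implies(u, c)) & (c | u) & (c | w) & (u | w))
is always true.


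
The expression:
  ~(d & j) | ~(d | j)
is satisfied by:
  {d: False, j: False}
  {j: True, d: False}
  {d: True, j: False}


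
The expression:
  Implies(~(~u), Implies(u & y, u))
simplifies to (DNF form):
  True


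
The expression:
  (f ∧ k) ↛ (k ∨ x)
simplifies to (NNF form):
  False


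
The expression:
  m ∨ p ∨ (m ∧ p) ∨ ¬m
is always true.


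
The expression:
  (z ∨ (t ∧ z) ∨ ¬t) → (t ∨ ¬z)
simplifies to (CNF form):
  t ∨ ¬z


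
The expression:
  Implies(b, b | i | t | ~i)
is always true.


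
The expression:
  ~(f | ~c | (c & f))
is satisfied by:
  {c: True, f: False}


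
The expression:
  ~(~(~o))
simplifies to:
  ~o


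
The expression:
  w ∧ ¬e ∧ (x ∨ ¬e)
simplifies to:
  w ∧ ¬e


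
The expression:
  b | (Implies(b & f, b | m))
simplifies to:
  True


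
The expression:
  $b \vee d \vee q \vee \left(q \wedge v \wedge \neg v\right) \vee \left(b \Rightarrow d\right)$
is always true.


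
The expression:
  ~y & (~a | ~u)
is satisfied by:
  {u: False, y: False, a: False}
  {a: True, u: False, y: False}
  {u: True, a: False, y: False}


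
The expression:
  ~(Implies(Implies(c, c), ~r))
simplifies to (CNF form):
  r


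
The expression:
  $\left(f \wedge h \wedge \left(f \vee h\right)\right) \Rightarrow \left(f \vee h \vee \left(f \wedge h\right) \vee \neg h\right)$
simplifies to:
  $\text{True}$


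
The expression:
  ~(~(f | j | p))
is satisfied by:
  {j: True, p: True, f: True}
  {j: True, p: True, f: False}
  {j: True, f: True, p: False}
  {j: True, f: False, p: False}
  {p: True, f: True, j: False}
  {p: True, f: False, j: False}
  {f: True, p: False, j: False}


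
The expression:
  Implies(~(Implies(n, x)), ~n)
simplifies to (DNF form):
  x | ~n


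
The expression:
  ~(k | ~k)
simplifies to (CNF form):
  False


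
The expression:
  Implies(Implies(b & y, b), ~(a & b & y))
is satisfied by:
  {y: False, a: False, b: False}
  {b: True, y: False, a: False}
  {a: True, y: False, b: False}
  {b: True, a: True, y: False}
  {y: True, b: False, a: False}
  {b: True, y: True, a: False}
  {a: True, y: True, b: False}


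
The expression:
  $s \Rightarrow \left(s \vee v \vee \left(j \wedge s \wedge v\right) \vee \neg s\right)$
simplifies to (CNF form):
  $\text{True}$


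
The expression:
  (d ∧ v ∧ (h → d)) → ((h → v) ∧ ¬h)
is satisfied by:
  {h: False, v: False, d: False}
  {d: True, h: False, v: False}
  {v: True, h: False, d: False}
  {d: True, v: True, h: False}
  {h: True, d: False, v: False}
  {d: True, h: True, v: False}
  {v: True, h: True, d: False}


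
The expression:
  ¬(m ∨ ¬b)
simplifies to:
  b ∧ ¬m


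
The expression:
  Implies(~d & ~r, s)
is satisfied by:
  {r: True, d: True, s: True}
  {r: True, d: True, s: False}
  {r: True, s: True, d: False}
  {r: True, s: False, d: False}
  {d: True, s: True, r: False}
  {d: True, s: False, r: False}
  {s: True, d: False, r: False}


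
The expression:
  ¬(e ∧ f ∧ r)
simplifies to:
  ¬e ∨ ¬f ∨ ¬r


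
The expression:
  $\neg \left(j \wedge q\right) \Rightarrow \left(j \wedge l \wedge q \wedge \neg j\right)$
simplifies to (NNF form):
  $j \wedge q$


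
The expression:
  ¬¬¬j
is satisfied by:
  {j: False}


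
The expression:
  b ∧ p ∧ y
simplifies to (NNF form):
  b ∧ p ∧ y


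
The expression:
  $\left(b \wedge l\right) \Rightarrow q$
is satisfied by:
  {q: True, l: False, b: False}
  {l: False, b: False, q: False}
  {b: True, q: True, l: False}
  {b: True, l: False, q: False}
  {q: True, l: True, b: False}
  {l: True, q: False, b: False}
  {b: True, l: True, q: True}


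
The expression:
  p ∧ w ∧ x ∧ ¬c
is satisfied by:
  {p: True, w: True, x: True, c: False}


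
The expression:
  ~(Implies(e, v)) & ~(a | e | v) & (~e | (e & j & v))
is never true.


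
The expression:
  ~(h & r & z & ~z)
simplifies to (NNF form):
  True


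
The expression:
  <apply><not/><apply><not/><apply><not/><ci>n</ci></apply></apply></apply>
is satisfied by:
  {n: False}


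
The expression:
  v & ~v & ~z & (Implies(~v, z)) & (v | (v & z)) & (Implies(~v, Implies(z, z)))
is never true.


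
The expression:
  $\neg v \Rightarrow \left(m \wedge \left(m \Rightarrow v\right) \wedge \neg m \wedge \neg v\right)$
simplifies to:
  $v$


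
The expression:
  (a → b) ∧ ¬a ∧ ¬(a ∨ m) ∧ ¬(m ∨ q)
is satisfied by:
  {q: False, a: False, m: False}


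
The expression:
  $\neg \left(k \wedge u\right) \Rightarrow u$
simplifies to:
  $u$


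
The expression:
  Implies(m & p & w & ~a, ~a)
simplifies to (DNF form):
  True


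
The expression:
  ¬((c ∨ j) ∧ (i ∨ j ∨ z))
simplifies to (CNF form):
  ¬j ∧ (¬c ∨ ¬i) ∧ (¬c ∨ ¬z)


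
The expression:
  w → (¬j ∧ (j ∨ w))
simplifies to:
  ¬j ∨ ¬w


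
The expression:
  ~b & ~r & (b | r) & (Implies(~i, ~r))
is never true.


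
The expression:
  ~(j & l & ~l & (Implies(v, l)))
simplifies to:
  True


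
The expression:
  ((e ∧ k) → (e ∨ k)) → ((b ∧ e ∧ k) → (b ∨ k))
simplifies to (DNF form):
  True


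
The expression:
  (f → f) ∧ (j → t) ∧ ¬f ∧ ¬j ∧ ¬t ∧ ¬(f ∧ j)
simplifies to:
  ¬f ∧ ¬j ∧ ¬t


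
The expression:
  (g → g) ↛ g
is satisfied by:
  {g: False}


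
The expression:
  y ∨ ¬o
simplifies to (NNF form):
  y ∨ ¬o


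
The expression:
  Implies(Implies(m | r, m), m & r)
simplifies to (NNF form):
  r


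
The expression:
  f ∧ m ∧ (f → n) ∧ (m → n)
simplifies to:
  f ∧ m ∧ n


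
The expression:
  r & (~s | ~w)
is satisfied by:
  {r: True, s: False, w: False}
  {r: True, w: True, s: False}
  {r: True, s: True, w: False}


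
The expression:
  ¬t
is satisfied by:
  {t: False}


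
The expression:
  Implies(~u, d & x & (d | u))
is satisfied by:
  {x: True, u: True, d: True}
  {x: True, u: True, d: False}
  {u: True, d: True, x: False}
  {u: True, d: False, x: False}
  {x: True, d: True, u: False}


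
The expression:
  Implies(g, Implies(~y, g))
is always true.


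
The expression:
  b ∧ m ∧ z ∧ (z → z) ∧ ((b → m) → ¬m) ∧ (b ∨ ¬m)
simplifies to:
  False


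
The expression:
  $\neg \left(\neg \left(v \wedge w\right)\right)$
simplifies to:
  $v \wedge w$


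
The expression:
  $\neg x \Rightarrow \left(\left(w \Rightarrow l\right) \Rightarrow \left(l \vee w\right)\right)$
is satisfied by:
  {x: True, l: True, w: True}
  {x: True, l: True, w: False}
  {x: True, w: True, l: False}
  {x: True, w: False, l: False}
  {l: True, w: True, x: False}
  {l: True, w: False, x: False}
  {w: True, l: False, x: False}


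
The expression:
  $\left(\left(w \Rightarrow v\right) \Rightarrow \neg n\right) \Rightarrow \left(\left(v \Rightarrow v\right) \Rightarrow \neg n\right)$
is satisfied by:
  {v: True, w: False, n: False}
  {w: False, n: False, v: False}
  {n: True, v: True, w: False}
  {n: True, w: False, v: False}
  {v: True, w: True, n: False}
  {w: True, v: False, n: False}
  {n: True, w: True, v: True}


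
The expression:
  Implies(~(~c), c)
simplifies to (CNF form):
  True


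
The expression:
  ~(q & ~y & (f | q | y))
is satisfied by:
  {y: True, q: False}
  {q: False, y: False}
  {q: True, y: True}


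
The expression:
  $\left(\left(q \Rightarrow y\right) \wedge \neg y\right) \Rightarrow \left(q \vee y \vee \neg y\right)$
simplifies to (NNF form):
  $\text{True}$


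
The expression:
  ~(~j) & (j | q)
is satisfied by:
  {j: True}


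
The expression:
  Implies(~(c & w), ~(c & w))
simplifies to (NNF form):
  True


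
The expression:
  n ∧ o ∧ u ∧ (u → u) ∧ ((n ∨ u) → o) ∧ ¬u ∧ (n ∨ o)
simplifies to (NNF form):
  False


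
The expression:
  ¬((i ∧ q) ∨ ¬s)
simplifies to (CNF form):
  s ∧ (¬i ∨ ¬q)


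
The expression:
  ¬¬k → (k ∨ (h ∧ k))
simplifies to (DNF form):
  True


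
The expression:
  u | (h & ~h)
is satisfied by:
  {u: True}


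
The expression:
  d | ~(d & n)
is always true.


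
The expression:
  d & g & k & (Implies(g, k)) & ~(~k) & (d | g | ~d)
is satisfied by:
  {d: True, g: True, k: True}


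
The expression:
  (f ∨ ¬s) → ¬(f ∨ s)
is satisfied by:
  {f: False}


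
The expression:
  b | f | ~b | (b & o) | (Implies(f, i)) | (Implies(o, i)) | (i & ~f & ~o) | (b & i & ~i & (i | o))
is always true.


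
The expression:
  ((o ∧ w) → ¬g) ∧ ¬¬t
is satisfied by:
  {t: True, w: False, o: False, g: False}
  {t: True, g: True, w: False, o: False}
  {t: True, o: True, w: False, g: False}
  {t: True, g: True, o: True, w: False}
  {t: True, w: True, o: False, g: False}
  {t: True, g: True, w: True, o: False}
  {t: True, o: True, w: True, g: False}


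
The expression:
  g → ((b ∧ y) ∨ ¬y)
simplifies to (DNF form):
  b ∨ ¬g ∨ ¬y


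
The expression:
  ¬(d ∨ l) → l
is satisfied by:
  {d: True, l: True}
  {d: True, l: False}
  {l: True, d: False}


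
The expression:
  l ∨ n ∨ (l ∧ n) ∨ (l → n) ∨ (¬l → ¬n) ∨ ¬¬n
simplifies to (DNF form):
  True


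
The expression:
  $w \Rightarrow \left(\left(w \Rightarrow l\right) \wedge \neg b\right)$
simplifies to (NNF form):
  $\left(l \wedge \neg b\right) \vee \neg w$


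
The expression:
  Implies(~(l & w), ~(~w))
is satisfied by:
  {w: True}


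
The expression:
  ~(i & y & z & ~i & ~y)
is always true.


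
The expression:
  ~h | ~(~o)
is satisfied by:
  {o: True, h: False}
  {h: False, o: False}
  {h: True, o: True}


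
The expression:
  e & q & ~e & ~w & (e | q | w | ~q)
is never true.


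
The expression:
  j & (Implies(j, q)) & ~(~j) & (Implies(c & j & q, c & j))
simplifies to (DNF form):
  j & q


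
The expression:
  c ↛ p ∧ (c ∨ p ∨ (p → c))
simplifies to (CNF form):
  c ∧ ¬p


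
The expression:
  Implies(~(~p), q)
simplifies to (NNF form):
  q | ~p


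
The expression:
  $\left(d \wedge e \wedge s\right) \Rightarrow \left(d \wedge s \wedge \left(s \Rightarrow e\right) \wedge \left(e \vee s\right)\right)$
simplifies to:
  $\text{True}$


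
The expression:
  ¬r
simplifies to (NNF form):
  ¬r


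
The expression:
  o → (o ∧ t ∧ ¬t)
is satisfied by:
  {o: False}


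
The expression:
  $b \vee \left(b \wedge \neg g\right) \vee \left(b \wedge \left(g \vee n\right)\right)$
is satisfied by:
  {b: True}


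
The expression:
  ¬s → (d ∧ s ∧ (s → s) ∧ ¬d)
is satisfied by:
  {s: True}


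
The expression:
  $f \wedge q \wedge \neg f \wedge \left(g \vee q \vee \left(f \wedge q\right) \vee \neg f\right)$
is never true.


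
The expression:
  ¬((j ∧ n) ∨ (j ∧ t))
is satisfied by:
  {t: False, j: False, n: False}
  {n: True, t: False, j: False}
  {t: True, n: False, j: False}
  {n: True, t: True, j: False}
  {j: True, n: False, t: False}


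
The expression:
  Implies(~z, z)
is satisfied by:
  {z: True}


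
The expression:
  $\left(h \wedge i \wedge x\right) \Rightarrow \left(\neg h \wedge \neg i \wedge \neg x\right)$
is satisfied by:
  {h: False, x: False, i: False}
  {i: True, h: False, x: False}
  {x: True, h: False, i: False}
  {i: True, x: True, h: False}
  {h: True, i: False, x: False}
  {i: True, h: True, x: False}
  {x: True, h: True, i: False}


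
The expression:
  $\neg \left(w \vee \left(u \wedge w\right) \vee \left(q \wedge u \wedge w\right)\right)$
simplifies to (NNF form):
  $\neg w$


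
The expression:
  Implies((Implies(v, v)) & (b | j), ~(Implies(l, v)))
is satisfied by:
  {l: True, j: False, v: False, b: False}
  {l: False, j: False, v: False, b: False}
  {b: True, l: True, j: False, v: False}
  {v: True, l: True, j: False, b: False}
  {v: True, l: False, j: False, b: False}
  {j: True, l: True, b: False, v: False}
  {b: True, j: True, l: True, v: False}


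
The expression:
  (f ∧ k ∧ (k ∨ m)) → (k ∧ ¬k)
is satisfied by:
  {k: False, f: False}
  {f: True, k: False}
  {k: True, f: False}


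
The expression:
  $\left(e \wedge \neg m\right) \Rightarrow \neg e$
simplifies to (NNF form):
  $m \vee \neg e$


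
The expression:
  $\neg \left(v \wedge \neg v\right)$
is always true.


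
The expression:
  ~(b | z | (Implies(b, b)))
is never true.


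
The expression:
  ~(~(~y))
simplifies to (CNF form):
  ~y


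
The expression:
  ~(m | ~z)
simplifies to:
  z & ~m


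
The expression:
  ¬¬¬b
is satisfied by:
  {b: False}


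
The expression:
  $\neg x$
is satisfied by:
  {x: False}


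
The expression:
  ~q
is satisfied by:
  {q: False}


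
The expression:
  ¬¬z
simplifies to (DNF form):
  z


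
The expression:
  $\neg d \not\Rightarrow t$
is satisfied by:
  {d: False, t: False}


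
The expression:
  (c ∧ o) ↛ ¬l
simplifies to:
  c ∧ l ∧ o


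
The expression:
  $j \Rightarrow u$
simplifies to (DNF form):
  $u \vee \neg j$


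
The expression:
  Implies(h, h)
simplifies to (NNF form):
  True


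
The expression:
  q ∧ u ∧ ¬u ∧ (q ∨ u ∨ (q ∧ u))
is never true.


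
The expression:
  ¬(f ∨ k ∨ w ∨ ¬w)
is never true.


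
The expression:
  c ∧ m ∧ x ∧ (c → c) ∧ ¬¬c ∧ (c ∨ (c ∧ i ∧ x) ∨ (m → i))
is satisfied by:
  {c: True, m: True, x: True}


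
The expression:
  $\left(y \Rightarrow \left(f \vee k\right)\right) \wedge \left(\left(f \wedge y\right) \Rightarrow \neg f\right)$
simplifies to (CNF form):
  $\left(k \vee \neg y\right) \wedge \left(\neg f \vee \neg y\right)$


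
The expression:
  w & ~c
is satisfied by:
  {w: True, c: False}


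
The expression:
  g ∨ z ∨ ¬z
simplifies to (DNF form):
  True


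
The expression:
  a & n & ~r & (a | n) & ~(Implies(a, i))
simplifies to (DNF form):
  a & n & ~i & ~r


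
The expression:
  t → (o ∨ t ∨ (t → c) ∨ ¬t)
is always true.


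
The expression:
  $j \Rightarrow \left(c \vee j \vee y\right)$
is always true.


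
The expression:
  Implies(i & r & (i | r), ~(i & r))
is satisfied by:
  {i: False, r: False}
  {r: True, i: False}
  {i: True, r: False}


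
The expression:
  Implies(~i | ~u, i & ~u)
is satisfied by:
  {i: True}


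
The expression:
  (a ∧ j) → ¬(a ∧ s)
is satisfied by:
  {s: False, a: False, j: False}
  {j: True, s: False, a: False}
  {a: True, s: False, j: False}
  {j: True, a: True, s: False}
  {s: True, j: False, a: False}
  {j: True, s: True, a: False}
  {a: True, s: True, j: False}


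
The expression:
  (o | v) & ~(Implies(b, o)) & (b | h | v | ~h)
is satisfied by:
  {b: True, v: True, o: False}


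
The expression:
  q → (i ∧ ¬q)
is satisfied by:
  {q: False}


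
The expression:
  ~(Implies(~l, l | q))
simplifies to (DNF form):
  ~l & ~q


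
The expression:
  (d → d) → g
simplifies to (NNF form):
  g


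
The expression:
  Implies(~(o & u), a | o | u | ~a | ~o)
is always true.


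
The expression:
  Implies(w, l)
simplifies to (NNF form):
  l | ~w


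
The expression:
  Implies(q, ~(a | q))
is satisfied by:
  {q: False}


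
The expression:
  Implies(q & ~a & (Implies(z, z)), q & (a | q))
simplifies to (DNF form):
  True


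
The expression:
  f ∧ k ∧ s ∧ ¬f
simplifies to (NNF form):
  False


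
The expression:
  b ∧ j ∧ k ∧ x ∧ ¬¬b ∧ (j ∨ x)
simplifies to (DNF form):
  b ∧ j ∧ k ∧ x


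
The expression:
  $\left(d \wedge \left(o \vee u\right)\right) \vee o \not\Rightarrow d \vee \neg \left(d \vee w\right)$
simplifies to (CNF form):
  $\left(d \vee o \vee \neg d\right) \wedge \left(d \vee o \vee \neg w\right) \wedge \left(o \vee u \vee \neg d\right) \wedge \left(o \vee u \vee \neg w\right)$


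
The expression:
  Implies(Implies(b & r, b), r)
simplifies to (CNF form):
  r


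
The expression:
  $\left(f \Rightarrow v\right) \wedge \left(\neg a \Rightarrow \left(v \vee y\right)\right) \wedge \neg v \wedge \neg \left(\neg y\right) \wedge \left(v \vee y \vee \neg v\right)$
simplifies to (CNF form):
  $y \wedge \neg f \wedge \neg v$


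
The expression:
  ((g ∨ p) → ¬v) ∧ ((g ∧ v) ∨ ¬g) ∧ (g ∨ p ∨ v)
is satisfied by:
  {v: True, g: False, p: False}
  {p: True, g: False, v: False}


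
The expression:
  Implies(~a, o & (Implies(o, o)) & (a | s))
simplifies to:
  a | (o & s)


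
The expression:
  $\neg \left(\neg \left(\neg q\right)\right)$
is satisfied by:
  {q: False}


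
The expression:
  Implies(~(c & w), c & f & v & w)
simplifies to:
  c & w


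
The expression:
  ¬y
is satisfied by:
  {y: False}


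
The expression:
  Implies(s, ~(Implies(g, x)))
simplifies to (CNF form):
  (g | ~s) & (~s | ~x)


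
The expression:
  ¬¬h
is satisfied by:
  {h: True}


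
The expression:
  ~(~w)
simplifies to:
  w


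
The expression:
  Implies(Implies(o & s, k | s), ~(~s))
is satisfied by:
  {s: True}


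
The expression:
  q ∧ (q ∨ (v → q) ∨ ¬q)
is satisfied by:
  {q: True}


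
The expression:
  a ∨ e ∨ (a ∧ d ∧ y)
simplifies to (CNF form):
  a ∨ e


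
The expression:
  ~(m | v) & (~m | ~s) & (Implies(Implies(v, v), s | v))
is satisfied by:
  {s: True, v: False, m: False}


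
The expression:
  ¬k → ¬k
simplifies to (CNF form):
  True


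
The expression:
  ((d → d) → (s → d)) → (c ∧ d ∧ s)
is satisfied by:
  {c: True, s: True, d: False}
  {s: True, d: False, c: False}
  {d: True, c: True, s: True}


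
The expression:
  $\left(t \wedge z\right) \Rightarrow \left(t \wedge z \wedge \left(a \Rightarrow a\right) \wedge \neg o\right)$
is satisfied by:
  {o: False, t: False, z: False}
  {z: True, o: False, t: False}
  {t: True, o: False, z: False}
  {z: True, t: True, o: False}
  {o: True, z: False, t: False}
  {z: True, o: True, t: False}
  {t: True, o: True, z: False}


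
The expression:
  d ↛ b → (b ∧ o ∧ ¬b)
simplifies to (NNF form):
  b ∨ ¬d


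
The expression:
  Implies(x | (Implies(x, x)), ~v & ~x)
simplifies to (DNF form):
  ~v & ~x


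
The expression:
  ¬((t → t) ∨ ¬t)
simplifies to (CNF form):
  False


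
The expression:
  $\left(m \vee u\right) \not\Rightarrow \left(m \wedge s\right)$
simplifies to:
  $\left(m \wedge \neg s\right) \vee \left(u \wedge \neg m\right)$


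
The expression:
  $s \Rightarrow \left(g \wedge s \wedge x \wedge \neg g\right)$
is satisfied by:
  {s: False}


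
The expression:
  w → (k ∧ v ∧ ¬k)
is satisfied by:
  {w: False}


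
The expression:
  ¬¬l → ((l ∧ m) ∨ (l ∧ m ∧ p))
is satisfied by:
  {m: True, l: False}
  {l: False, m: False}
  {l: True, m: True}


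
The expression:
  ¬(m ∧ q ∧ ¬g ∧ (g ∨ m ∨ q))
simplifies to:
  g ∨ ¬m ∨ ¬q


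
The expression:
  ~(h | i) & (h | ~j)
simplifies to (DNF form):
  ~h & ~i & ~j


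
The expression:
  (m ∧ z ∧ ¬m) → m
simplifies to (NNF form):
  True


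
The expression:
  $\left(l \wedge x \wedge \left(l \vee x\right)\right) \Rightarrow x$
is always true.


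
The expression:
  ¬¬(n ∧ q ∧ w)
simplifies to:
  n ∧ q ∧ w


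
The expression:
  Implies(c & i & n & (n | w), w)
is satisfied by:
  {w: True, c: False, n: False, i: False}
  {w: False, c: False, n: False, i: False}
  {w: True, i: True, c: False, n: False}
  {i: True, w: False, c: False, n: False}
  {w: True, n: True, i: False, c: False}
  {n: True, i: False, c: False, w: False}
  {w: True, i: True, n: True, c: False}
  {i: True, n: True, w: False, c: False}
  {w: True, c: True, i: False, n: False}
  {c: True, i: False, n: False, w: False}
  {w: True, i: True, c: True, n: False}
  {i: True, c: True, w: False, n: False}
  {w: True, n: True, c: True, i: False}
  {n: True, c: True, i: False, w: False}
  {w: True, i: True, n: True, c: True}


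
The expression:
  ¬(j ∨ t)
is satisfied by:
  {t: False, j: False}


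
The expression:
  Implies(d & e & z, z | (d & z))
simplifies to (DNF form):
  True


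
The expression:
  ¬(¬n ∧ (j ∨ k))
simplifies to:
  n ∨ (¬j ∧ ¬k)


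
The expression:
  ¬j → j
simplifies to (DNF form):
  j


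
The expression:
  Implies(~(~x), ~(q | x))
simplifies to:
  ~x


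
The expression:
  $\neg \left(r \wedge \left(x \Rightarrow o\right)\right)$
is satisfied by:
  {x: True, r: False, o: False}
  {x: False, r: False, o: False}
  {o: True, x: True, r: False}
  {o: True, x: False, r: False}
  {r: True, x: True, o: False}


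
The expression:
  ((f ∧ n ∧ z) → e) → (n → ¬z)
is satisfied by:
  {f: True, e: False, z: False, n: False}
  {n: False, e: False, f: False, z: False}
  {f: True, e: True, n: False, z: False}
  {e: True, n: False, f: False, z: False}
  {n: True, f: True, e: False, z: False}
  {n: True, e: False, f: False, z: False}
  {n: True, f: True, e: True, z: False}
  {n: True, e: True, f: False, z: False}
  {z: True, f: True, n: False, e: False}
  {z: True, n: False, e: False, f: False}
  {z: True, f: True, e: True, n: False}
  {z: True, e: True, n: False, f: False}
  {z: True, f: True, n: True, e: False}


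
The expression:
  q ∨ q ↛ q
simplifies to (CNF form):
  q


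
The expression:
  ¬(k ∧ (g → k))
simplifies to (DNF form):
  ¬k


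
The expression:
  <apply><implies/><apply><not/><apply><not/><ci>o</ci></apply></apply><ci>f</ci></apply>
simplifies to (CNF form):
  <apply><or/><ci>f</ci><apply><not/><ci>o</ci></apply></apply>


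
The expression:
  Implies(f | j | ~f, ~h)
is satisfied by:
  {h: False}


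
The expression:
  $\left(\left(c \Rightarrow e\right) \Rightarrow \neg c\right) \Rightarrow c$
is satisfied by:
  {c: True}


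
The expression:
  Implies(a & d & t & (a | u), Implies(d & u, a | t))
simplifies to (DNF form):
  True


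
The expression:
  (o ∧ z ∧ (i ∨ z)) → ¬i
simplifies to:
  ¬i ∨ ¬o ∨ ¬z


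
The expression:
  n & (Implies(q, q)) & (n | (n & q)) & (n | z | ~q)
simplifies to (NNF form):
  n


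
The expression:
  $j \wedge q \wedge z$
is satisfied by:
  {z: True, j: True, q: True}


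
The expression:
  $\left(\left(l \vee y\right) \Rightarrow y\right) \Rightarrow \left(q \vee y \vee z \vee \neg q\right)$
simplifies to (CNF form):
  $\text{True}$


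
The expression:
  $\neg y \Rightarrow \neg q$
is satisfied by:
  {y: True, q: False}
  {q: False, y: False}
  {q: True, y: True}


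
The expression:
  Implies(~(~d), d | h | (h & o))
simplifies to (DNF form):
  True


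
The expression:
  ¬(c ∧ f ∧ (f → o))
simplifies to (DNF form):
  ¬c ∨ ¬f ∨ ¬o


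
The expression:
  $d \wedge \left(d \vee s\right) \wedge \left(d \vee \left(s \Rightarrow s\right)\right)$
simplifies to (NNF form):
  $d$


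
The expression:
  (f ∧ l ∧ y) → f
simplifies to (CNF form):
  True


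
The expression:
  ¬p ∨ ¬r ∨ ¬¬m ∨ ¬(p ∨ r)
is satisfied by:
  {m: True, p: False, r: False}
  {p: False, r: False, m: False}
  {r: True, m: True, p: False}
  {r: True, p: False, m: False}
  {m: True, p: True, r: False}
  {p: True, m: False, r: False}
  {r: True, p: True, m: True}


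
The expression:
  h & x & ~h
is never true.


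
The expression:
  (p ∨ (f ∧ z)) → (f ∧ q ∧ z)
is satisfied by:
  {q: True, p: False, z: False, f: False}
  {q: False, p: False, z: False, f: False}
  {f: True, q: True, p: False, z: False}
  {f: True, q: False, p: False, z: False}
  {z: True, q: True, p: False, f: False}
  {z: True, q: False, p: False, f: False}
  {f: True, z: True, q: True, p: False}
  {f: True, z: True, p: True, q: True}


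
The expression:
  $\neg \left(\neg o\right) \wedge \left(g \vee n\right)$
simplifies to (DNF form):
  $\left(g \wedge o\right) \vee \left(n \wedge o\right)$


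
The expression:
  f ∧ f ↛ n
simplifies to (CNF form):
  f ∧ ¬n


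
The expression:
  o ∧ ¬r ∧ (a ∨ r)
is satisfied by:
  {a: True, o: True, r: False}


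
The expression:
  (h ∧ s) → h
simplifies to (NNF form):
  True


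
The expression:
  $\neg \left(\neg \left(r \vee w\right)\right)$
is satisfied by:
  {r: True, w: True}
  {r: True, w: False}
  {w: True, r: False}


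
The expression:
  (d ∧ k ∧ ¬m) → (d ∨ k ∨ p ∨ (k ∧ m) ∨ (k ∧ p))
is always true.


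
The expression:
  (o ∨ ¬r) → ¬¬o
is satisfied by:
  {r: True, o: True}
  {r: True, o: False}
  {o: True, r: False}


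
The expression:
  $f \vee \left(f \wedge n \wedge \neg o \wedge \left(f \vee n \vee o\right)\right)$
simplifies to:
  $f$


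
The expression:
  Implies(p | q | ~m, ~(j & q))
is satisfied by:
  {q: False, j: False}
  {j: True, q: False}
  {q: True, j: False}


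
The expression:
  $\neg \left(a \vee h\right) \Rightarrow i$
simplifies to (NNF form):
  $a \vee h \vee i$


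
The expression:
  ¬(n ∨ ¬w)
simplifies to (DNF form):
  w ∧ ¬n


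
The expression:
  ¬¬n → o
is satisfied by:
  {o: True, n: False}
  {n: False, o: False}
  {n: True, o: True}


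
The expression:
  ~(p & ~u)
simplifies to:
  u | ~p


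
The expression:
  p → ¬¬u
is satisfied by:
  {u: True, p: False}
  {p: False, u: False}
  {p: True, u: True}


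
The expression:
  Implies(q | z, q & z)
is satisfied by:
  {z: False, q: False}
  {q: True, z: True}


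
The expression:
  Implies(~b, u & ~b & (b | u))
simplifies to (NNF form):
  b | u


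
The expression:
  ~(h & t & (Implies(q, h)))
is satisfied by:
  {h: False, t: False}
  {t: True, h: False}
  {h: True, t: False}


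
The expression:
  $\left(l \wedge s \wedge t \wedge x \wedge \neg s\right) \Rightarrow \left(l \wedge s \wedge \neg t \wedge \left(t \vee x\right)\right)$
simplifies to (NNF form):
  $\text{True}$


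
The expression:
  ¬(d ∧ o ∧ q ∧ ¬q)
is always true.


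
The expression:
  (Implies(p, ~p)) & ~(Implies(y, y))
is never true.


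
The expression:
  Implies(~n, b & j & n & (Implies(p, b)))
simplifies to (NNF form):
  n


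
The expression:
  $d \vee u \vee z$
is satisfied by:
  {d: True, z: True, u: True}
  {d: True, z: True, u: False}
  {d: True, u: True, z: False}
  {d: True, u: False, z: False}
  {z: True, u: True, d: False}
  {z: True, u: False, d: False}
  {u: True, z: False, d: False}


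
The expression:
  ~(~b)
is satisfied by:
  {b: True}


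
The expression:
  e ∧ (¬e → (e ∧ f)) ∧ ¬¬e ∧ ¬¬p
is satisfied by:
  {p: True, e: True}


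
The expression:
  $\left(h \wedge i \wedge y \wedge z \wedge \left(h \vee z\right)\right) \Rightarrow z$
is always true.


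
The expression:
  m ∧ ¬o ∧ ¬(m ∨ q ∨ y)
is never true.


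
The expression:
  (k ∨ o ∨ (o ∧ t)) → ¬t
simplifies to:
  (¬k ∧ ¬o) ∨ ¬t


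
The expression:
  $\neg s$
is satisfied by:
  {s: False}


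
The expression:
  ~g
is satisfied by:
  {g: False}


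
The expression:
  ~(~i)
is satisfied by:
  {i: True}


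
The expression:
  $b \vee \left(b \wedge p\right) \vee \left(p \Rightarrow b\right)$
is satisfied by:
  {b: True, p: False}
  {p: False, b: False}
  {p: True, b: True}


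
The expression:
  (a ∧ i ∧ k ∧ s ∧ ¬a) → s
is always true.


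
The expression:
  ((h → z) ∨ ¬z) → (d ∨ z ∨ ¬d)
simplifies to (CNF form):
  True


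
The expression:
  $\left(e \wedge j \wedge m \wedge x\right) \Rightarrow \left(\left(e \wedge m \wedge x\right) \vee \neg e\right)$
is always true.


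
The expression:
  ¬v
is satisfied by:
  {v: False}


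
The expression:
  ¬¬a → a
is always true.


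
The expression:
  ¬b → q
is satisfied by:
  {b: True, q: True}
  {b: True, q: False}
  {q: True, b: False}


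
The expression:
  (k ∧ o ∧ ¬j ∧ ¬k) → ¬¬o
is always true.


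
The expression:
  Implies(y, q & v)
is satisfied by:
  {q: True, v: True, y: False}
  {q: True, v: False, y: False}
  {v: True, q: False, y: False}
  {q: False, v: False, y: False}
  {y: True, q: True, v: True}


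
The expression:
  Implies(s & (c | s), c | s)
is always true.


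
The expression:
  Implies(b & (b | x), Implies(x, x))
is always true.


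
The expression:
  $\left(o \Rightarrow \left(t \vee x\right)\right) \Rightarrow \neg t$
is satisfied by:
  {t: False}


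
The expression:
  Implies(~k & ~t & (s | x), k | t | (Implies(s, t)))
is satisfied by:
  {t: True, k: True, s: False}
  {t: True, s: False, k: False}
  {k: True, s: False, t: False}
  {k: False, s: False, t: False}
  {t: True, k: True, s: True}
  {t: True, s: True, k: False}
  {k: True, s: True, t: False}


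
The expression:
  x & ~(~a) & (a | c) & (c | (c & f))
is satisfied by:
  {a: True, c: True, x: True}


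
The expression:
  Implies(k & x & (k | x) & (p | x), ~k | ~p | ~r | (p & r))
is always true.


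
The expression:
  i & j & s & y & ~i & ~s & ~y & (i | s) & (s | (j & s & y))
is never true.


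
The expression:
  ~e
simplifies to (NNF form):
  ~e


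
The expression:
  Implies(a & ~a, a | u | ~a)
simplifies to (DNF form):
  True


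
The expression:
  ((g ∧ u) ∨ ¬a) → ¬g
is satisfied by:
  {a: True, g: False, u: False}
  {a: False, g: False, u: False}
  {u: True, a: True, g: False}
  {u: True, a: False, g: False}
  {g: True, a: True, u: False}


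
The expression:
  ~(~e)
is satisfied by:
  {e: True}


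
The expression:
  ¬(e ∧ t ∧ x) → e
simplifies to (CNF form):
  e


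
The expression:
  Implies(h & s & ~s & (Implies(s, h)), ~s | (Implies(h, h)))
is always true.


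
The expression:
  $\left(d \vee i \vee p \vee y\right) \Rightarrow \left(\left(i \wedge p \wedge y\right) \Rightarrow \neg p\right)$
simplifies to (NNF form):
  $\neg i \vee \neg p \vee \neg y$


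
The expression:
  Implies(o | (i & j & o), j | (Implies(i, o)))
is always true.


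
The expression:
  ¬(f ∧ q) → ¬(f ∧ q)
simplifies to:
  True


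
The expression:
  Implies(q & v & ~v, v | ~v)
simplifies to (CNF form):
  True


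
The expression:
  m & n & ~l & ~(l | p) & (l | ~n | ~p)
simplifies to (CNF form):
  m & n & ~l & ~p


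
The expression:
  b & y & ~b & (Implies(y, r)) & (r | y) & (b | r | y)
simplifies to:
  False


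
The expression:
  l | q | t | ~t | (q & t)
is always true.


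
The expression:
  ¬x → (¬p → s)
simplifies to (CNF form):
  p ∨ s ∨ x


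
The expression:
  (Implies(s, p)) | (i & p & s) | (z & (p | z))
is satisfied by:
  {z: True, p: True, s: False}
  {z: True, s: False, p: False}
  {p: True, s: False, z: False}
  {p: False, s: False, z: False}
  {z: True, p: True, s: True}
  {z: True, s: True, p: False}
  {p: True, s: True, z: False}


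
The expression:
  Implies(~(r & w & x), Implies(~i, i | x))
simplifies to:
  i | x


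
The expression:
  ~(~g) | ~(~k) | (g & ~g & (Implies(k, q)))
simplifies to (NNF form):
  g | k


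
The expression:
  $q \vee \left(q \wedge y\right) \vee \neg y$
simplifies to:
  $q \vee \neg y$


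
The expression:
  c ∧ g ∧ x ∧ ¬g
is never true.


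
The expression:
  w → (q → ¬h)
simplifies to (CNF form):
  ¬h ∨ ¬q ∨ ¬w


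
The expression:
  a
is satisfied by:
  {a: True}


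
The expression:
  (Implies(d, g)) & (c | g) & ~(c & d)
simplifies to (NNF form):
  (c & ~d) | (g & ~c)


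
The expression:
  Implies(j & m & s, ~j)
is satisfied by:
  {s: False, m: False, j: False}
  {j: True, s: False, m: False}
  {m: True, s: False, j: False}
  {j: True, m: True, s: False}
  {s: True, j: False, m: False}
  {j: True, s: True, m: False}
  {m: True, s: True, j: False}


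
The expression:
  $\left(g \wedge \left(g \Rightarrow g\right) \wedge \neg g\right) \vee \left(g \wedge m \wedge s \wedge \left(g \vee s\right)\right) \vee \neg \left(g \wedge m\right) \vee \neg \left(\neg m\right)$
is always true.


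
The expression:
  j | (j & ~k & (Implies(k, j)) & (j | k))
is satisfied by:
  {j: True}


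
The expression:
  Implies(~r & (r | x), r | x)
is always true.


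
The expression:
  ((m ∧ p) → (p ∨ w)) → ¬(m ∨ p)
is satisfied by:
  {p: False, m: False}


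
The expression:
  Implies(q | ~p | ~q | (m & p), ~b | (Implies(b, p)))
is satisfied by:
  {p: True, b: False}
  {b: False, p: False}
  {b: True, p: True}


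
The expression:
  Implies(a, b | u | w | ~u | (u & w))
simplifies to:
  True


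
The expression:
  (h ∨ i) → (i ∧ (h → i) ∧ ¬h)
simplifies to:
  ¬h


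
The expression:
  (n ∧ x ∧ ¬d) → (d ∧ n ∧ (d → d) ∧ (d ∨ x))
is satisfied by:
  {d: True, x: False, n: False}
  {x: False, n: False, d: False}
  {n: True, d: True, x: False}
  {n: True, x: False, d: False}
  {d: True, x: True, n: False}
  {x: True, d: False, n: False}
  {n: True, x: True, d: True}


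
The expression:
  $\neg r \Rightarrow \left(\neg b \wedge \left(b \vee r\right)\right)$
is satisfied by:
  {r: True}


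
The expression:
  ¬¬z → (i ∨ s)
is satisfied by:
  {i: True, s: True, z: False}
  {i: True, s: False, z: False}
  {s: True, i: False, z: False}
  {i: False, s: False, z: False}
  {i: True, z: True, s: True}
  {i: True, z: True, s: False}
  {z: True, s: True, i: False}


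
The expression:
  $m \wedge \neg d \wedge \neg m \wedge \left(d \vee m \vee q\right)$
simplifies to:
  $\text{False}$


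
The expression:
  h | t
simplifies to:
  h | t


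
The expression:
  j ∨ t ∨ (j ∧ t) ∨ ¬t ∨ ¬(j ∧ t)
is always true.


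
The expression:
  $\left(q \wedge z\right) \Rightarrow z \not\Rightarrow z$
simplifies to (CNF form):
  $\neg q \vee \neg z$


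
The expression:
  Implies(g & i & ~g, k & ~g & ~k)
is always true.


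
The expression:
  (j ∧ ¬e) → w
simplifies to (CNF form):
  e ∨ w ∨ ¬j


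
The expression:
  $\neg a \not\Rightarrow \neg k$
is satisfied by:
  {k: True, a: False}


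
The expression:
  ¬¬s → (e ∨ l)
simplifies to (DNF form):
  e ∨ l ∨ ¬s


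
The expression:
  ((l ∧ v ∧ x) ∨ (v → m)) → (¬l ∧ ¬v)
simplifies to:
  (v ∨ ¬l) ∧ (¬l ∨ ¬x) ∧ (¬m ∨ ¬v)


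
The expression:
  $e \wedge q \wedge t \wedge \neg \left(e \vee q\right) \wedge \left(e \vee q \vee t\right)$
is never true.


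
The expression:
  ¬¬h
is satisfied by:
  {h: True}


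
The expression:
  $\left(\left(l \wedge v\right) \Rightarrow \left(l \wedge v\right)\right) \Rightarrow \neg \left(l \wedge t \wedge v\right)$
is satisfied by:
  {l: False, v: False, t: False}
  {t: True, l: False, v: False}
  {v: True, l: False, t: False}
  {t: True, v: True, l: False}
  {l: True, t: False, v: False}
  {t: True, l: True, v: False}
  {v: True, l: True, t: False}


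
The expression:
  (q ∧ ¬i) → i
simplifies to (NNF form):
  i ∨ ¬q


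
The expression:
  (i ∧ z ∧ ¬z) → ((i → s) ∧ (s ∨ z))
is always true.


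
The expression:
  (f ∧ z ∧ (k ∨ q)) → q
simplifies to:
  q ∨ ¬f ∨ ¬k ∨ ¬z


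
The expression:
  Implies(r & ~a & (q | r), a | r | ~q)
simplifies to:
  True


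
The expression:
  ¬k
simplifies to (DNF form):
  ¬k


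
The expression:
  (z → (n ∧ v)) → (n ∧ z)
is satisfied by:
  {z: True}


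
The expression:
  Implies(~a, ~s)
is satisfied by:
  {a: True, s: False}
  {s: False, a: False}
  {s: True, a: True}


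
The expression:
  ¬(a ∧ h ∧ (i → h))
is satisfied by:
  {h: False, a: False}
  {a: True, h: False}
  {h: True, a: False}


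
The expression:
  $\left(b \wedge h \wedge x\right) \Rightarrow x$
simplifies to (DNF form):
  $\text{True}$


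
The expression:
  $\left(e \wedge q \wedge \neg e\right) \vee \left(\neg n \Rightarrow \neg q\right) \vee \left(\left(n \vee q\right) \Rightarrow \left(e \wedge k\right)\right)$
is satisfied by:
  {n: True, e: True, k: True, q: False}
  {n: True, e: True, k: False, q: False}
  {n: True, k: True, e: False, q: False}
  {n: True, k: False, e: False, q: False}
  {e: True, k: True, n: False, q: False}
  {e: True, n: False, k: False, q: False}
  {e: False, k: True, n: False, q: False}
  {e: False, n: False, k: False, q: False}
  {n: True, q: True, e: True, k: True}
  {n: True, q: True, e: True, k: False}
  {n: True, q: True, k: True, e: False}
  {n: True, q: True, k: False, e: False}
  {q: True, e: True, k: True, n: False}
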